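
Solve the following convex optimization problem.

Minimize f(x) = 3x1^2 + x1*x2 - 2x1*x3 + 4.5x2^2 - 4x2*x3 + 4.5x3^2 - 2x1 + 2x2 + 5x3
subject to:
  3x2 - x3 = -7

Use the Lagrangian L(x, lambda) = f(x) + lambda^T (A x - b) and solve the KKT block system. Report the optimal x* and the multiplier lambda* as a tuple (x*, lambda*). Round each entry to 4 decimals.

Form the Lagrangian:
  L(x, lambda) = (1/2) x^T Q x + c^T x + lambda^T (A x - b)
Stationarity (grad_x L = 0): Q x + c + A^T lambda = 0.
Primal feasibility: A x = b.

This gives the KKT block system:
  [ Q   A^T ] [ x     ]   [-c ]
  [ A    0  ] [ lambda ] = [ b ]

Solving the linear system:
  x*      = (0.4474, -2.6631, -0.9892)
  lambda* = (5.8544)
  f(x*)   = 14.907

x* = (0.4474, -2.6631, -0.9892), lambda* = (5.8544)


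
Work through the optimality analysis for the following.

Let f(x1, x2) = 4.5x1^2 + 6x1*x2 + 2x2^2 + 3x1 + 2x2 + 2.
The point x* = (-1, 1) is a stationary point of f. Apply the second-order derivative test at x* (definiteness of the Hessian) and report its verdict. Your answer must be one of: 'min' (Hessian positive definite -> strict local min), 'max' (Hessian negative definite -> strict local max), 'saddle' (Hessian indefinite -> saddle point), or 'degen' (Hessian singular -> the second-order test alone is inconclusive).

Compute the Hessian H = grad^2 f:
  H = [[9, 6], [6, 4]]
Verify stationarity: grad f(x*) = H x* + g = (0, 0).
Eigenvalues of H: 0, 13.
H has a zero eigenvalue (singular; positive semidefinite but not definite), so H is neither positive definite, negative definite, nor indefinite. The second-order test alone is inconclusive -> degen.
(Indeed, f is constant along the null direction of H through x*, so x* is not a strict local extremum.)

degen


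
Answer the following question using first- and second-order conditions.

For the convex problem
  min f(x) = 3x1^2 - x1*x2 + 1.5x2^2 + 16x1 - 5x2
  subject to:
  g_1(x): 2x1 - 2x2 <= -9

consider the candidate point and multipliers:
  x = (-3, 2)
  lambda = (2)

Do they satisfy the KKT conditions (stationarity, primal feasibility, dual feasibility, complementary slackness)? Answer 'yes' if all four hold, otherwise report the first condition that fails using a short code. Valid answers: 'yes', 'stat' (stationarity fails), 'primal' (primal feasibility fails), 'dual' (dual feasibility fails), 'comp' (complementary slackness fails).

Gradient of f: grad f(x) = Q x + c = (-4, 4)
Constraint values g_i(x) = a_i^T x - b_i:
  g_1((-3, 2)) = -1
Stationarity residual: grad f(x) + sum_i lambda_i a_i = (0, 0)
  -> stationarity OK
Primal feasibility (all g_i <= 0): OK
Dual feasibility (all lambda_i >= 0): OK
Complementary slackness (lambda_i * g_i(x) = 0 for all i): FAILS

Verdict: the first failing condition is complementary_slackness -> comp.

comp


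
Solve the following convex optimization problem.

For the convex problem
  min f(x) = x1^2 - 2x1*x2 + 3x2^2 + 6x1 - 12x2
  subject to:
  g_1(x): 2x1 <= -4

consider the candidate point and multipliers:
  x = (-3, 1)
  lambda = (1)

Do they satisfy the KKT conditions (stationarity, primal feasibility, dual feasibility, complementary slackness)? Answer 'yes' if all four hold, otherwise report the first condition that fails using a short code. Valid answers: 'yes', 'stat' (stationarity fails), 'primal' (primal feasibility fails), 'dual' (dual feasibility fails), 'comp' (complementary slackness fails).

Gradient of f: grad f(x) = Q x + c = (-2, 0)
Constraint values g_i(x) = a_i^T x - b_i:
  g_1((-3, 1)) = -2
Stationarity residual: grad f(x) + sum_i lambda_i a_i = (0, 0)
  -> stationarity OK
Primal feasibility (all g_i <= 0): OK
Dual feasibility (all lambda_i >= 0): OK
Complementary slackness (lambda_i * g_i(x) = 0 for all i): FAILS

Verdict: the first failing condition is complementary_slackness -> comp.

comp


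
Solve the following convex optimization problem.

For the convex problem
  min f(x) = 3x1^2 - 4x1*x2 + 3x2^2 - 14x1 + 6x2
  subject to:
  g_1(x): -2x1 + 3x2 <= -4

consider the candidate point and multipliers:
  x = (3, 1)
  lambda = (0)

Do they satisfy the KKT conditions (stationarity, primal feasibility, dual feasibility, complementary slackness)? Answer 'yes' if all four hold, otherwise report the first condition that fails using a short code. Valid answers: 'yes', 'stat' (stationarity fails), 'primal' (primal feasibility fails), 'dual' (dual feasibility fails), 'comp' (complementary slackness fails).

Gradient of f: grad f(x) = Q x + c = (0, 0)
Constraint values g_i(x) = a_i^T x - b_i:
  g_1((3, 1)) = 1
Stationarity residual: grad f(x) + sum_i lambda_i a_i = (0, 0)
  -> stationarity OK
Primal feasibility (all g_i <= 0): FAILS
Dual feasibility (all lambda_i >= 0): OK
Complementary slackness (lambda_i * g_i(x) = 0 for all i): OK

Verdict: the first failing condition is primal_feasibility -> primal.

primal


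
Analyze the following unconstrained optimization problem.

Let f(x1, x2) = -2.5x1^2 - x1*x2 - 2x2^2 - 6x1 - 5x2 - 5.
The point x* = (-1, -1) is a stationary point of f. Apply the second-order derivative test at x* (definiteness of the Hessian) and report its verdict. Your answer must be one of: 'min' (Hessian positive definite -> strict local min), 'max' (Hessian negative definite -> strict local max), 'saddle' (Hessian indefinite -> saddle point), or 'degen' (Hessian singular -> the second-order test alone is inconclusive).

Compute the Hessian H = grad^2 f:
  H = [[-5, -1], [-1, -4]]
Verify stationarity: grad f(x*) = H x* + g = (0, 0).
Eigenvalues of H: -5.618, -3.382.
Both eigenvalues < 0, so H is negative definite -> x* is a strict local max.

max


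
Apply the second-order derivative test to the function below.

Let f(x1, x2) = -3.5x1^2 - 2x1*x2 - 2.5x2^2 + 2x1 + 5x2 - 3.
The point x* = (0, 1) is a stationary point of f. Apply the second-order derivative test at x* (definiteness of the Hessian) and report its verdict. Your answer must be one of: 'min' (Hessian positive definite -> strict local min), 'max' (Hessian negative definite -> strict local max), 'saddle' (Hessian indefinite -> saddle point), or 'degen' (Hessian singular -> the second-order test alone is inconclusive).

Compute the Hessian H = grad^2 f:
  H = [[-7, -2], [-2, -5]]
Verify stationarity: grad f(x*) = H x* + g = (0, 0).
Eigenvalues of H: -8.2361, -3.7639.
Both eigenvalues < 0, so H is negative definite -> x* is a strict local max.

max


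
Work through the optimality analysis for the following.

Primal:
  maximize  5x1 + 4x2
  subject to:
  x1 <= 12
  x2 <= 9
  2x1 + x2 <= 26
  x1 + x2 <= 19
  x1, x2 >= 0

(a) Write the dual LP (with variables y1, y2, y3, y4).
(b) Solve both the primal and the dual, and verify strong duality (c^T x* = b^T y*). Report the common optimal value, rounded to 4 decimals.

The standard primal-dual pair for 'max c^T x s.t. A x <= b, x >= 0' is:
  Dual:  min b^T y  s.t.  A^T y >= c,  y >= 0.

So the dual LP is:
  minimize  12y1 + 9y2 + 26y3 + 19y4
  subject to:
    y1 + 2y3 + y4 >= 5
    y2 + y3 + y4 >= 4
    y1, y2, y3, y4 >= 0

Solving the primal: x* = (8.5, 9).
  primal value c^T x* = 78.5.
Solving the dual: y* = (0, 1.5, 2.5, 0).
  dual value b^T y* = 78.5.
Strong duality: c^T x* = b^T y*. Confirmed.

78.5


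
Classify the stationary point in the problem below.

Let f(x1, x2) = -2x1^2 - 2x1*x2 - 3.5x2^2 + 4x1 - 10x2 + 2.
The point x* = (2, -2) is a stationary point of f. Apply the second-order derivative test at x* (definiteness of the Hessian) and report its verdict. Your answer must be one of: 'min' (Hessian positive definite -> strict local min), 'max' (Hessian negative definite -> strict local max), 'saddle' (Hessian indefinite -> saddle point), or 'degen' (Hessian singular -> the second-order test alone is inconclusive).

Compute the Hessian H = grad^2 f:
  H = [[-4, -2], [-2, -7]]
Verify stationarity: grad f(x*) = H x* + g = (0, 0).
Eigenvalues of H: -8, -3.
Both eigenvalues < 0, so H is negative definite -> x* is a strict local max.

max


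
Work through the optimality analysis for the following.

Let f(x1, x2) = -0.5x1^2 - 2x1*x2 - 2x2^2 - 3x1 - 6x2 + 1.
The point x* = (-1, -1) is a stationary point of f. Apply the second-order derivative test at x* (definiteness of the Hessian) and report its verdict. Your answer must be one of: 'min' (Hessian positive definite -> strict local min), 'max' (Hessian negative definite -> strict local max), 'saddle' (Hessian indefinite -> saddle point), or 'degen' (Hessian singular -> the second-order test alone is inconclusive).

Compute the Hessian H = grad^2 f:
  H = [[-1, -2], [-2, -4]]
Verify stationarity: grad f(x*) = H x* + g = (0, 0).
Eigenvalues of H: -5, 0.
H has a zero eigenvalue (singular; negative semidefinite but not definite), so H is neither positive definite, negative definite, nor indefinite. The second-order test alone is inconclusive -> degen.
(Indeed, f is constant along the null direction of H through x*, so x* is not a strict local extremum.)

degen


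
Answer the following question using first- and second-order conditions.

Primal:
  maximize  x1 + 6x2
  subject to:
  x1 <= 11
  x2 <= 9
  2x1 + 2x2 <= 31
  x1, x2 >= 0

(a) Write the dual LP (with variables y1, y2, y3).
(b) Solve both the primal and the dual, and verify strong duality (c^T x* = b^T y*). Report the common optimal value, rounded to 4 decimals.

The standard primal-dual pair for 'max c^T x s.t. A x <= b, x >= 0' is:
  Dual:  min b^T y  s.t.  A^T y >= c,  y >= 0.

So the dual LP is:
  minimize  11y1 + 9y2 + 31y3
  subject to:
    y1 + 2y3 >= 1
    y2 + 2y3 >= 6
    y1, y2, y3 >= 0

Solving the primal: x* = (6.5, 9).
  primal value c^T x* = 60.5.
Solving the dual: y* = (0, 5, 0.5).
  dual value b^T y* = 60.5.
Strong duality: c^T x* = b^T y*. Confirmed.

60.5


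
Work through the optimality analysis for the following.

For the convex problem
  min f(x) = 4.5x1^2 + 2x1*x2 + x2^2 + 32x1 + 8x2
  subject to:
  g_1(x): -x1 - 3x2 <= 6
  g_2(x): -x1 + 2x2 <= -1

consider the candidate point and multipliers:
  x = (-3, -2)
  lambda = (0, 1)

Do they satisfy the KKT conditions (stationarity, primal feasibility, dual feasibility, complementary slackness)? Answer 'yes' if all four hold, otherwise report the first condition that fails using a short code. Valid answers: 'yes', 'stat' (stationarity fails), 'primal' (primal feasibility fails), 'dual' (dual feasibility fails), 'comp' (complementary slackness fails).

Gradient of f: grad f(x) = Q x + c = (1, -2)
Constraint values g_i(x) = a_i^T x - b_i:
  g_1((-3, -2)) = 3
  g_2((-3, -2)) = 0
Stationarity residual: grad f(x) + sum_i lambda_i a_i = (0, 0)
  -> stationarity OK
Primal feasibility (all g_i <= 0): FAILS
Dual feasibility (all lambda_i >= 0): OK
Complementary slackness (lambda_i * g_i(x) = 0 for all i): OK

Verdict: the first failing condition is primal_feasibility -> primal.

primal


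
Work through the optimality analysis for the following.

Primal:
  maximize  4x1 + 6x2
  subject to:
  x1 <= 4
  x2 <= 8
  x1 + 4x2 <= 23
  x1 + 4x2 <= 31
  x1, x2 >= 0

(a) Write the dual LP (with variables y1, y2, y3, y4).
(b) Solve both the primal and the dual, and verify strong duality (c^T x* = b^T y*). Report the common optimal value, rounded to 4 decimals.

The standard primal-dual pair for 'max c^T x s.t. A x <= b, x >= 0' is:
  Dual:  min b^T y  s.t.  A^T y >= c,  y >= 0.

So the dual LP is:
  minimize  4y1 + 8y2 + 23y3 + 31y4
  subject to:
    y1 + y3 + y4 >= 4
    y2 + 4y3 + 4y4 >= 6
    y1, y2, y3, y4 >= 0

Solving the primal: x* = (4, 4.75).
  primal value c^T x* = 44.5.
Solving the dual: y* = (2.5, 0, 1.5, 0).
  dual value b^T y* = 44.5.
Strong duality: c^T x* = b^T y*. Confirmed.

44.5


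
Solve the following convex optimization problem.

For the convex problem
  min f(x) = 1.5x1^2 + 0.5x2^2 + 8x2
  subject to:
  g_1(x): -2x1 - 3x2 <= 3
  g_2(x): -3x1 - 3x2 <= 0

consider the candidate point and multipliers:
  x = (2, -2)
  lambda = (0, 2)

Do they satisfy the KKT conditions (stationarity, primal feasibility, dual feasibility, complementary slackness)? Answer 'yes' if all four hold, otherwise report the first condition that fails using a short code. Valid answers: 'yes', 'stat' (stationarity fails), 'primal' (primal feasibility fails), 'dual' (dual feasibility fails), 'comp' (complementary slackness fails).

Gradient of f: grad f(x) = Q x + c = (6, 6)
Constraint values g_i(x) = a_i^T x - b_i:
  g_1((2, -2)) = -1
  g_2((2, -2)) = 0
Stationarity residual: grad f(x) + sum_i lambda_i a_i = (0, 0)
  -> stationarity OK
Primal feasibility (all g_i <= 0): OK
Dual feasibility (all lambda_i >= 0): OK
Complementary slackness (lambda_i * g_i(x) = 0 for all i): OK

Verdict: yes, KKT holds.

yes


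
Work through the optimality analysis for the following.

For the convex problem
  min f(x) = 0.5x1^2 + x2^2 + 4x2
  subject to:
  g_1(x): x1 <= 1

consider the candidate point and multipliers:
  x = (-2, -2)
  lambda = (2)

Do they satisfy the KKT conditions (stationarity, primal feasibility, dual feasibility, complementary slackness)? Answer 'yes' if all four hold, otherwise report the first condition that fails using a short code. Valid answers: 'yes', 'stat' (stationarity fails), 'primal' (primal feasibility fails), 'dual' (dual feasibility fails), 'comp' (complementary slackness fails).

Gradient of f: grad f(x) = Q x + c = (-2, 0)
Constraint values g_i(x) = a_i^T x - b_i:
  g_1((-2, -2)) = -3
Stationarity residual: grad f(x) + sum_i lambda_i a_i = (0, 0)
  -> stationarity OK
Primal feasibility (all g_i <= 0): OK
Dual feasibility (all lambda_i >= 0): OK
Complementary slackness (lambda_i * g_i(x) = 0 for all i): FAILS

Verdict: the first failing condition is complementary_slackness -> comp.

comp


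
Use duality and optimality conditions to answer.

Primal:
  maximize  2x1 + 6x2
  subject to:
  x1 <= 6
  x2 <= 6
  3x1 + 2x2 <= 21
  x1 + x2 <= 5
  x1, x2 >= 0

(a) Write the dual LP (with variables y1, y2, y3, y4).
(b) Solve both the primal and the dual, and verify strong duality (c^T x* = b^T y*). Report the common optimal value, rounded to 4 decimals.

The standard primal-dual pair for 'max c^T x s.t. A x <= b, x >= 0' is:
  Dual:  min b^T y  s.t.  A^T y >= c,  y >= 0.

So the dual LP is:
  minimize  6y1 + 6y2 + 21y3 + 5y4
  subject to:
    y1 + 3y3 + y4 >= 2
    y2 + 2y3 + y4 >= 6
    y1, y2, y3, y4 >= 0

Solving the primal: x* = (0, 5).
  primal value c^T x* = 30.
Solving the dual: y* = (0, 0, 0, 6).
  dual value b^T y* = 30.
Strong duality: c^T x* = b^T y*. Confirmed.

30


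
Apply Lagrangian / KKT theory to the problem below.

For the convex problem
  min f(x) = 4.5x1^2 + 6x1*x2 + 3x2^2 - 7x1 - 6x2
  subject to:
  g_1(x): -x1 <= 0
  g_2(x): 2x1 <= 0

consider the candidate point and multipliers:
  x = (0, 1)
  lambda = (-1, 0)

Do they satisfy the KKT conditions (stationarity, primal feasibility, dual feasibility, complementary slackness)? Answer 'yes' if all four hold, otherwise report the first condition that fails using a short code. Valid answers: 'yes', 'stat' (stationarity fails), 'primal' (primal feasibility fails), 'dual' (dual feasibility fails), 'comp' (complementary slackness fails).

Gradient of f: grad f(x) = Q x + c = (-1, 0)
Constraint values g_i(x) = a_i^T x - b_i:
  g_1((0, 1)) = 0
  g_2((0, 1)) = 0
Stationarity residual: grad f(x) + sum_i lambda_i a_i = (0, 0)
  -> stationarity OK
Primal feasibility (all g_i <= 0): OK
Dual feasibility (all lambda_i >= 0): FAILS
Complementary slackness (lambda_i * g_i(x) = 0 for all i): OK

Verdict: the first failing condition is dual_feasibility -> dual.

dual


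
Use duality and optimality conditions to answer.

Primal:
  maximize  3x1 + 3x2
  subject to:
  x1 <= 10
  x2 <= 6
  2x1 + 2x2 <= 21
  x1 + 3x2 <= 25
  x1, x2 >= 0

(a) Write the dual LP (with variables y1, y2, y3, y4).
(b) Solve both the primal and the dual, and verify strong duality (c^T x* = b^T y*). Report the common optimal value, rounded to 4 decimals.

The standard primal-dual pair for 'max c^T x s.t. A x <= b, x >= 0' is:
  Dual:  min b^T y  s.t.  A^T y >= c,  y >= 0.

So the dual LP is:
  minimize  10y1 + 6y2 + 21y3 + 25y4
  subject to:
    y1 + 2y3 + y4 >= 3
    y2 + 2y3 + 3y4 >= 3
    y1, y2, y3, y4 >= 0

Solving the primal: x* = (10, 0.5).
  primal value c^T x* = 31.5.
Solving the dual: y* = (0, 0, 1.5, 0).
  dual value b^T y* = 31.5.
Strong duality: c^T x* = b^T y*. Confirmed.

31.5


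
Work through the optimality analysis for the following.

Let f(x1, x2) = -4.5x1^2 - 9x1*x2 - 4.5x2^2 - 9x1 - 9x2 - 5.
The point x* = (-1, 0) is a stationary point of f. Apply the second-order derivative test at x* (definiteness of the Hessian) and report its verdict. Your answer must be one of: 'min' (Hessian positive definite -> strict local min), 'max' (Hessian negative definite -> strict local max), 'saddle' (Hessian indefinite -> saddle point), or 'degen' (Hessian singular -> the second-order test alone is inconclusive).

Compute the Hessian H = grad^2 f:
  H = [[-9, -9], [-9, -9]]
Verify stationarity: grad f(x*) = H x* + g = (0, 0).
Eigenvalues of H: -18, 0.
H has a zero eigenvalue (singular; negative semidefinite but not definite), so H is neither positive definite, negative definite, nor indefinite. The second-order test alone is inconclusive -> degen.
(Indeed, f is constant along the null direction of H through x*, so x* is not a strict local extremum.)

degen


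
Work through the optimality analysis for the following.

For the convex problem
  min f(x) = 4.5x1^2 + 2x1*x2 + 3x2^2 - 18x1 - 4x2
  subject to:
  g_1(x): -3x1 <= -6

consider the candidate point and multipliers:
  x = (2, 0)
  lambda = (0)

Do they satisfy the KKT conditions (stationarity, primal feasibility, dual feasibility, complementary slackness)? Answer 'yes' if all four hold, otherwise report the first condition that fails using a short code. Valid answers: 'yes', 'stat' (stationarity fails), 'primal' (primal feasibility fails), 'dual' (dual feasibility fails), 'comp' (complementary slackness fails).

Gradient of f: grad f(x) = Q x + c = (0, 0)
Constraint values g_i(x) = a_i^T x - b_i:
  g_1((2, 0)) = 0
Stationarity residual: grad f(x) + sum_i lambda_i a_i = (0, 0)
  -> stationarity OK
Primal feasibility (all g_i <= 0): OK
Dual feasibility (all lambda_i >= 0): OK
Complementary slackness (lambda_i * g_i(x) = 0 for all i): OK

Verdict: yes, KKT holds.

yes


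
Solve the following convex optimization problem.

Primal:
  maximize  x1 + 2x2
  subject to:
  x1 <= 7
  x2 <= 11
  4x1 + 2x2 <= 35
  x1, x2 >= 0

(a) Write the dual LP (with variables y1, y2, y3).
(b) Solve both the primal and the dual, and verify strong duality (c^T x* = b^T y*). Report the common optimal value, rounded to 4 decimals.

The standard primal-dual pair for 'max c^T x s.t. A x <= b, x >= 0' is:
  Dual:  min b^T y  s.t.  A^T y >= c,  y >= 0.

So the dual LP is:
  minimize  7y1 + 11y2 + 35y3
  subject to:
    y1 + 4y3 >= 1
    y2 + 2y3 >= 2
    y1, y2, y3 >= 0

Solving the primal: x* = (3.25, 11).
  primal value c^T x* = 25.25.
Solving the dual: y* = (0, 1.5, 0.25).
  dual value b^T y* = 25.25.
Strong duality: c^T x* = b^T y*. Confirmed.

25.25


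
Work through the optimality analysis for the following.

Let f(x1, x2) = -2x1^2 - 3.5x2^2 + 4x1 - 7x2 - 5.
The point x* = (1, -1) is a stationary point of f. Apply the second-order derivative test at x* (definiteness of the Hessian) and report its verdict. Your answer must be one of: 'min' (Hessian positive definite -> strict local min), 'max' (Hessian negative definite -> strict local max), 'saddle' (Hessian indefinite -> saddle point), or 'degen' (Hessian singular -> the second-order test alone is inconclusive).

Compute the Hessian H = grad^2 f:
  H = [[-4, 0], [0, -7]]
Verify stationarity: grad f(x*) = H x* + g = (0, 0).
Eigenvalues of H: -7, -4.
Both eigenvalues < 0, so H is negative definite -> x* is a strict local max.

max


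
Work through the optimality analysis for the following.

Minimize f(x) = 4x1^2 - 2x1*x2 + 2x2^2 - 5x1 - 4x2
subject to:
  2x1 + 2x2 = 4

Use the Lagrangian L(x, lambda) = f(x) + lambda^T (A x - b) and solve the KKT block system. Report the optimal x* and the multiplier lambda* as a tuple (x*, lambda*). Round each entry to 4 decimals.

Form the Lagrangian:
  L(x, lambda) = (1/2) x^T Q x + c^T x + lambda^T (A x - b)
Stationarity (grad_x L = 0): Q x + c + A^T lambda = 0.
Primal feasibility: A x = b.

This gives the KKT block system:
  [ Q   A^T ] [ x     ]   [-c ]
  [ A    0  ] [ lambda ] = [ b ]

Solving the linear system:
  x*      = (0.8125, 1.1875)
  lambda* = (0.4375)
  f(x*)   = -5.2812

x* = (0.8125, 1.1875), lambda* = (0.4375)


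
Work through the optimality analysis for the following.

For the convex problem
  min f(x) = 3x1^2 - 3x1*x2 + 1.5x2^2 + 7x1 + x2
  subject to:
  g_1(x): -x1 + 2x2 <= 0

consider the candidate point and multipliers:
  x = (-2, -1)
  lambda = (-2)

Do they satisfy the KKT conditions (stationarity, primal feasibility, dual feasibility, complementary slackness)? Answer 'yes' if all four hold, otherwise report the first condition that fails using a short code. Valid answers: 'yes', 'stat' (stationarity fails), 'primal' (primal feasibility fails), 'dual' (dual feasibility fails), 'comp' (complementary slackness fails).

Gradient of f: grad f(x) = Q x + c = (-2, 4)
Constraint values g_i(x) = a_i^T x - b_i:
  g_1((-2, -1)) = 0
Stationarity residual: grad f(x) + sum_i lambda_i a_i = (0, 0)
  -> stationarity OK
Primal feasibility (all g_i <= 0): OK
Dual feasibility (all lambda_i >= 0): FAILS
Complementary slackness (lambda_i * g_i(x) = 0 for all i): OK

Verdict: the first failing condition is dual_feasibility -> dual.

dual


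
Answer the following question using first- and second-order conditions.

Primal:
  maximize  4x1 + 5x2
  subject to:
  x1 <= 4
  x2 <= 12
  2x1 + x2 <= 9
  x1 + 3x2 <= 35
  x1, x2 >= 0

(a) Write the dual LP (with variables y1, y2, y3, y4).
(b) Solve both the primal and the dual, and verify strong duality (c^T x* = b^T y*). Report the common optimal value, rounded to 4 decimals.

The standard primal-dual pair for 'max c^T x s.t. A x <= b, x >= 0' is:
  Dual:  min b^T y  s.t.  A^T y >= c,  y >= 0.

So the dual LP is:
  minimize  4y1 + 12y2 + 9y3 + 35y4
  subject to:
    y1 + 2y3 + y4 >= 4
    y2 + y3 + 3y4 >= 5
    y1, y2, y3, y4 >= 0

Solving the primal: x* = (0, 9).
  primal value c^T x* = 45.
Solving the dual: y* = (0, 0, 5, 0).
  dual value b^T y* = 45.
Strong duality: c^T x* = b^T y*. Confirmed.

45


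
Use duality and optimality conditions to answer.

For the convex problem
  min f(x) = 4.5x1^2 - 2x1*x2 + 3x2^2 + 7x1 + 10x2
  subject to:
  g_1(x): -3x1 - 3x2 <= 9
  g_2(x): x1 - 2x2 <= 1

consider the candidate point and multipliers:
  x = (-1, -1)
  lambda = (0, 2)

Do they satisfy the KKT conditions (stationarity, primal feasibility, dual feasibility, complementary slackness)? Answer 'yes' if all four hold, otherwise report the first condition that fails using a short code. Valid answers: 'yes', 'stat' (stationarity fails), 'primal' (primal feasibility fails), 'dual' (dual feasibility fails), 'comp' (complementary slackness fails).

Gradient of f: grad f(x) = Q x + c = (0, 6)
Constraint values g_i(x) = a_i^T x - b_i:
  g_1((-1, -1)) = -3
  g_2((-1, -1)) = 0
Stationarity residual: grad f(x) + sum_i lambda_i a_i = (2, 2)
  -> stationarity FAILS
Primal feasibility (all g_i <= 0): OK
Dual feasibility (all lambda_i >= 0): OK
Complementary slackness (lambda_i * g_i(x) = 0 for all i): OK

Verdict: the first failing condition is stationarity -> stat.

stat


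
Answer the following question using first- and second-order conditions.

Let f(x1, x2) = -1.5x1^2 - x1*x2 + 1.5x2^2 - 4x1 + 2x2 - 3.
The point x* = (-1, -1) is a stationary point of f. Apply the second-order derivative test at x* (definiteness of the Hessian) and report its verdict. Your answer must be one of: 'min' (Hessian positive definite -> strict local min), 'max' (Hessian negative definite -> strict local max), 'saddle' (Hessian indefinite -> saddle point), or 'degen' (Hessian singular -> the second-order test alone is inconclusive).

Compute the Hessian H = grad^2 f:
  H = [[-3, -1], [-1, 3]]
Verify stationarity: grad f(x*) = H x* + g = (0, 0).
Eigenvalues of H: -3.1623, 3.1623.
Eigenvalues have mixed signs, so H is indefinite -> x* is a saddle point.

saddle


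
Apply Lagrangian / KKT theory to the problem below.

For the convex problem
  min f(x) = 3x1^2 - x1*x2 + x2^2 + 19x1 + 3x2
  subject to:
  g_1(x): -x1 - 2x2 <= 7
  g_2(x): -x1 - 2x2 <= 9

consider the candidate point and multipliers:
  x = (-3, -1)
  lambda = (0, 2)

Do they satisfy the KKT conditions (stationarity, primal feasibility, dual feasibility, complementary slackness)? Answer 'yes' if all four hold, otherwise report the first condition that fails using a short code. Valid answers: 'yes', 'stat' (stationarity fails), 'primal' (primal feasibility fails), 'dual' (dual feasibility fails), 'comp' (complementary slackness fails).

Gradient of f: grad f(x) = Q x + c = (2, 4)
Constraint values g_i(x) = a_i^T x - b_i:
  g_1((-3, -1)) = -2
  g_2((-3, -1)) = -4
Stationarity residual: grad f(x) + sum_i lambda_i a_i = (0, 0)
  -> stationarity OK
Primal feasibility (all g_i <= 0): OK
Dual feasibility (all lambda_i >= 0): OK
Complementary slackness (lambda_i * g_i(x) = 0 for all i): FAILS

Verdict: the first failing condition is complementary_slackness -> comp.

comp


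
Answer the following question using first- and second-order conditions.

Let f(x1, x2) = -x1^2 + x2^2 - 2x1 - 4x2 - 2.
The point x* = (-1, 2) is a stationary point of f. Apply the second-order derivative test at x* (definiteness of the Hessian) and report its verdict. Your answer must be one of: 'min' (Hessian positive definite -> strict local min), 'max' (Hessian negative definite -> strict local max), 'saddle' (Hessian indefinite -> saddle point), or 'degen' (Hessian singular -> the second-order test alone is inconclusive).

Compute the Hessian H = grad^2 f:
  H = [[-2, 0], [0, 2]]
Verify stationarity: grad f(x*) = H x* + g = (0, 0).
Eigenvalues of H: -2, 2.
Eigenvalues have mixed signs, so H is indefinite -> x* is a saddle point.

saddle


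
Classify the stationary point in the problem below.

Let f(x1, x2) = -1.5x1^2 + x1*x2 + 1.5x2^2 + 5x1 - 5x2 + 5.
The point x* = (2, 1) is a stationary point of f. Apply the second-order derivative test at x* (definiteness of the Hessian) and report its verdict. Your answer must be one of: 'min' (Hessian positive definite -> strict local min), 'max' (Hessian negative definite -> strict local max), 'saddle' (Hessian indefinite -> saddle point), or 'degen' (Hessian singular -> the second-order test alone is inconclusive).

Compute the Hessian H = grad^2 f:
  H = [[-3, 1], [1, 3]]
Verify stationarity: grad f(x*) = H x* + g = (0, 0).
Eigenvalues of H: -3.1623, 3.1623.
Eigenvalues have mixed signs, so H is indefinite -> x* is a saddle point.

saddle


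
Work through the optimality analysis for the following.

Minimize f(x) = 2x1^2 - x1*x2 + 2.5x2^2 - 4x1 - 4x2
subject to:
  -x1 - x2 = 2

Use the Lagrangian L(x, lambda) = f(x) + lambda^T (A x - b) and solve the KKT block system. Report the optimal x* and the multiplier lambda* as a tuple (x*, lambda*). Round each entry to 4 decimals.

Form the Lagrangian:
  L(x, lambda) = (1/2) x^T Q x + c^T x + lambda^T (A x - b)
Stationarity (grad_x L = 0): Q x + c + A^T lambda = 0.
Primal feasibility: A x = b.

This gives the KKT block system:
  [ Q   A^T ] [ x     ]   [-c ]
  [ A    0  ] [ lambda ] = [ b ]

Solving the linear system:
  x*      = (-1.0909, -0.9091)
  lambda* = (-7.4545)
  f(x*)   = 11.4545

x* = (-1.0909, -0.9091), lambda* = (-7.4545)


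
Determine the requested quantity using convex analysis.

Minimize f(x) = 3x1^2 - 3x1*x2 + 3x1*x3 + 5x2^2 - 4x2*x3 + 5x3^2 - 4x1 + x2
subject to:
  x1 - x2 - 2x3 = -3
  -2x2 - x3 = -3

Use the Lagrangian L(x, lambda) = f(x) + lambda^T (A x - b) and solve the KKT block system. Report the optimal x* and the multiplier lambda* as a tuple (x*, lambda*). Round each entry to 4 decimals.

Form the Lagrangian:
  L(x, lambda) = (1/2) x^T Q x + c^T x + lambda^T (A x - b)
Stationarity (grad_x L = 0): Q x + c + A^T lambda = 0.
Primal feasibility: A x = b.

This gives the KKT block system:
  [ Q   A^T ] [ x     ]   [-c ]
  [ A    0  ] [ lambda ] = [ b ]

Solving the linear system:
  x*      = (0.1207, 0.9598, 1.0805)
  lambda* = (2.9138, 1.5)
  f(x*)   = 6.8592

x* = (0.1207, 0.9598, 1.0805), lambda* = (2.9138, 1.5)


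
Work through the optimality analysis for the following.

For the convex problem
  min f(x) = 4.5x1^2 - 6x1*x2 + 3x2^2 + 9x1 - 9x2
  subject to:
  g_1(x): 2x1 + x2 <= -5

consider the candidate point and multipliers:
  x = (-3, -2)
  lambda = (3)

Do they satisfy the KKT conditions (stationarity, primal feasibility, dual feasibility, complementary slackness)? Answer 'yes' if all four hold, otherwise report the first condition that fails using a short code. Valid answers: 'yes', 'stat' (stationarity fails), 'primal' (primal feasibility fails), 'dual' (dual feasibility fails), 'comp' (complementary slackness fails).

Gradient of f: grad f(x) = Q x + c = (-6, -3)
Constraint values g_i(x) = a_i^T x - b_i:
  g_1((-3, -2)) = -3
Stationarity residual: grad f(x) + sum_i lambda_i a_i = (0, 0)
  -> stationarity OK
Primal feasibility (all g_i <= 0): OK
Dual feasibility (all lambda_i >= 0): OK
Complementary slackness (lambda_i * g_i(x) = 0 for all i): FAILS

Verdict: the first failing condition is complementary_slackness -> comp.

comp


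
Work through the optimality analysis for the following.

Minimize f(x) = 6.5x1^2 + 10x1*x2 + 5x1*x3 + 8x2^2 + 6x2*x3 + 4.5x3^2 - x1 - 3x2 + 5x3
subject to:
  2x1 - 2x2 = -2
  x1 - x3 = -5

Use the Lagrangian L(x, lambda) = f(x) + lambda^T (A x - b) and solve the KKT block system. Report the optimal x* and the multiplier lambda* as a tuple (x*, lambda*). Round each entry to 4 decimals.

Form the Lagrangian:
  L(x, lambda) = (1/2) x^T Q x + c^T x + lambda^T (A x - b)
Stationarity (grad_x L = 0): Q x + c + A^T lambda = 0.
Primal feasibility: A x = b.

This gives the KKT block system:
  [ Q   A^T ] [ x     ]   [-c ]
  [ A    0  ] [ lambda ] = [ b ]

Solving the linear system:
  x*      = (-1.6625, -0.6625, 3.3375)
  lambda* = (-5.1, 22.75)
  f(x*)   = 61.9437

x* = (-1.6625, -0.6625, 3.3375), lambda* = (-5.1, 22.75)


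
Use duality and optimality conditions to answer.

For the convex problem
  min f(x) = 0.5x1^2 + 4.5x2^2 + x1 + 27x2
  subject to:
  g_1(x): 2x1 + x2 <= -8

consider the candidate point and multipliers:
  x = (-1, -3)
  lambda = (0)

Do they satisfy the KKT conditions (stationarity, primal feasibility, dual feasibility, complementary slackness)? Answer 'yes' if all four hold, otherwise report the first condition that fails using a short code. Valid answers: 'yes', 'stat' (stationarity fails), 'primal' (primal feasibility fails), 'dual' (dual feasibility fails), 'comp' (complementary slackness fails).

Gradient of f: grad f(x) = Q x + c = (0, 0)
Constraint values g_i(x) = a_i^T x - b_i:
  g_1((-1, -3)) = 3
Stationarity residual: grad f(x) + sum_i lambda_i a_i = (0, 0)
  -> stationarity OK
Primal feasibility (all g_i <= 0): FAILS
Dual feasibility (all lambda_i >= 0): OK
Complementary slackness (lambda_i * g_i(x) = 0 for all i): OK

Verdict: the first failing condition is primal_feasibility -> primal.

primal


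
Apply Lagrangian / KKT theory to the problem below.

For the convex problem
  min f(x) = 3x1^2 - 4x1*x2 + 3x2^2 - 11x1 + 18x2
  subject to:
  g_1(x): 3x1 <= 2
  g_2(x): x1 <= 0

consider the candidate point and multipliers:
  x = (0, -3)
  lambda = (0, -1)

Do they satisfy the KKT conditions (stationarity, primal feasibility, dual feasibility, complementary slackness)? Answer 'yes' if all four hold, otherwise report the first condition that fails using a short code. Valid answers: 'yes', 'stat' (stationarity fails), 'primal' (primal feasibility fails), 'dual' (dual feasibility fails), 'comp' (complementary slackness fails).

Gradient of f: grad f(x) = Q x + c = (1, 0)
Constraint values g_i(x) = a_i^T x - b_i:
  g_1((0, -3)) = -2
  g_2((0, -3)) = 0
Stationarity residual: grad f(x) + sum_i lambda_i a_i = (0, 0)
  -> stationarity OK
Primal feasibility (all g_i <= 0): OK
Dual feasibility (all lambda_i >= 0): FAILS
Complementary slackness (lambda_i * g_i(x) = 0 for all i): OK

Verdict: the first failing condition is dual_feasibility -> dual.

dual


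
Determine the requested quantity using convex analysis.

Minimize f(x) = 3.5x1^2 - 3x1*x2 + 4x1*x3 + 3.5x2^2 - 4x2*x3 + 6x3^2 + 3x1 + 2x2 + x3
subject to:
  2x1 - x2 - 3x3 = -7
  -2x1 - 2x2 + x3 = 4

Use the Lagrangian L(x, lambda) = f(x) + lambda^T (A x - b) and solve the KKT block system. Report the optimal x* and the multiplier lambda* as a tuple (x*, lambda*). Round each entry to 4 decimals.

Form the Lagrangian:
  L(x, lambda) = (1/2) x^T Q x + c^T x + lambda^T (A x - b)
Stationarity (grad_x L = 0): Q x + c + A^T lambda = 0.
Primal feasibility: A x = b.

This gives the KKT block system:
  [ Q   A^T ] [ x     ]   [-c ]
  [ A    0  ] [ lambda ] = [ b ]

Solving the linear system:
  x*      = (-1.6336, 0.2192, 1.1712)
  lambda* = (2.7195, 0.5155)
  f(x*)   = 6.8418

x* = (-1.6336, 0.2192, 1.1712), lambda* = (2.7195, 0.5155)


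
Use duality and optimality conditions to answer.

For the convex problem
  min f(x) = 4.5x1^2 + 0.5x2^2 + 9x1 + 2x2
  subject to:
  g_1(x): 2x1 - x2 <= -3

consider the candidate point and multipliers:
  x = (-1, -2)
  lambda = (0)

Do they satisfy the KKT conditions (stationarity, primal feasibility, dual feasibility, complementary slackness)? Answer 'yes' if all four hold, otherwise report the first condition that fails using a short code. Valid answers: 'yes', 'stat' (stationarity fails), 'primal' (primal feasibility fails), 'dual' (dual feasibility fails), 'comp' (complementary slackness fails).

Gradient of f: grad f(x) = Q x + c = (0, 0)
Constraint values g_i(x) = a_i^T x - b_i:
  g_1((-1, -2)) = 3
Stationarity residual: grad f(x) + sum_i lambda_i a_i = (0, 0)
  -> stationarity OK
Primal feasibility (all g_i <= 0): FAILS
Dual feasibility (all lambda_i >= 0): OK
Complementary slackness (lambda_i * g_i(x) = 0 for all i): OK

Verdict: the first failing condition is primal_feasibility -> primal.

primal


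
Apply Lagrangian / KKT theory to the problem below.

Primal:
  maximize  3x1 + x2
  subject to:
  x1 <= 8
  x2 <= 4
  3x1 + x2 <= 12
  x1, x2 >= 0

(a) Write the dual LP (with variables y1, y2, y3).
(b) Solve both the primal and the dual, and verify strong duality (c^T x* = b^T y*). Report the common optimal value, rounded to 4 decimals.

The standard primal-dual pair for 'max c^T x s.t. A x <= b, x >= 0' is:
  Dual:  min b^T y  s.t.  A^T y >= c,  y >= 0.

So the dual LP is:
  minimize  8y1 + 4y2 + 12y3
  subject to:
    y1 + 3y3 >= 3
    y2 + y3 >= 1
    y1, y2, y3 >= 0

Solving the primal: x* = (4, 0).
  primal value c^T x* = 12.
Solving the dual: y* = (0, 0, 1).
  dual value b^T y* = 12.
Strong duality: c^T x* = b^T y*. Confirmed.

12


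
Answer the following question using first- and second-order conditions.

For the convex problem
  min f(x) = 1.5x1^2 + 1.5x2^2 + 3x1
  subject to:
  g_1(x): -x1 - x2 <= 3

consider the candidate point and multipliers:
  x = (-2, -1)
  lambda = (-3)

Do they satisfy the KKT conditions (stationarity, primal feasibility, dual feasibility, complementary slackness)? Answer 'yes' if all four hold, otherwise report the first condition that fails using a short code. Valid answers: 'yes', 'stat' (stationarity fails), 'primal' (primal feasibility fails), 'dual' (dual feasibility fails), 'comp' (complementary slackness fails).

Gradient of f: grad f(x) = Q x + c = (-3, -3)
Constraint values g_i(x) = a_i^T x - b_i:
  g_1((-2, -1)) = 0
Stationarity residual: grad f(x) + sum_i lambda_i a_i = (0, 0)
  -> stationarity OK
Primal feasibility (all g_i <= 0): OK
Dual feasibility (all lambda_i >= 0): FAILS
Complementary slackness (lambda_i * g_i(x) = 0 for all i): OK

Verdict: the first failing condition is dual_feasibility -> dual.

dual


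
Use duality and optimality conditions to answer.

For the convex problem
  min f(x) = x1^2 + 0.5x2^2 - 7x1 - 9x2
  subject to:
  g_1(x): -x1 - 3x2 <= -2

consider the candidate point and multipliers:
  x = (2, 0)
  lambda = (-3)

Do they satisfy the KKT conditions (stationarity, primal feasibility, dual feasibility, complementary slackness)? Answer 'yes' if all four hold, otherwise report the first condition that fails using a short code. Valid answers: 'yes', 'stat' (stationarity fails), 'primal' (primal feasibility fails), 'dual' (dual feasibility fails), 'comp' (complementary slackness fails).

Gradient of f: grad f(x) = Q x + c = (-3, -9)
Constraint values g_i(x) = a_i^T x - b_i:
  g_1((2, 0)) = 0
Stationarity residual: grad f(x) + sum_i lambda_i a_i = (0, 0)
  -> stationarity OK
Primal feasibility (all g_i <= 0): OK
Dual feasibility (all lambda_i >= 0): FAILS
Complementary slackness (lambda_i * g_i(x) = 0 for all i): OK

Verdict: the first failing condition is dual_feasibility -> dual.

dual


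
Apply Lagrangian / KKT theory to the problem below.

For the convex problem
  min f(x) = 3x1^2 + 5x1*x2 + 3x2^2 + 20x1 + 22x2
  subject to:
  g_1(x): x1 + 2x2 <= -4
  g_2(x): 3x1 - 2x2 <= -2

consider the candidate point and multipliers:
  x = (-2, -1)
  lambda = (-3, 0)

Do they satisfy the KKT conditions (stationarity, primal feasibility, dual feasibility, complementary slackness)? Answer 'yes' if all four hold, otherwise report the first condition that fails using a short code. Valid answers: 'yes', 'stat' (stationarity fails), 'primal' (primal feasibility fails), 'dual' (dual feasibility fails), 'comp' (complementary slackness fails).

Gradient of f: grad f(x) = Q x + c = (3, 6)
Constraint values g_i(x) = a_i^T x - b_i:
  g_1((-2, -1)) = 0
  g_2((-2, -1)) = -2
Stationarity residual: grad f(x) + sum_i lambda_i a_i = (0, 0)
  -> stationarity OK
Primal feasibility (all g_i <= 0): OK
Dual feasibility (all lambda_i >= 0): FAILS
Complementary slackness (lambda_i * g_i(x) = 0 for all i): OK

Verdict: the first failing condition is dual_feasibility -> dual.

dual


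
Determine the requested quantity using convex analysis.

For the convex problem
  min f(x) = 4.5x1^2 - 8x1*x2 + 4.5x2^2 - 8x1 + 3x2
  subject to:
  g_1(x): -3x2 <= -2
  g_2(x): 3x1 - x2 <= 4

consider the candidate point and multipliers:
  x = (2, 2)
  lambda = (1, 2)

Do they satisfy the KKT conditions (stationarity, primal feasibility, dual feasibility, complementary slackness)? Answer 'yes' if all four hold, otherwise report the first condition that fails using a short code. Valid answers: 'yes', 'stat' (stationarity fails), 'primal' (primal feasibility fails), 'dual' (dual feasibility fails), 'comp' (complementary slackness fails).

Gradient of f: grad f(x) = Q x + c = (-6, 5)
Constraint values g_i(x) = a_i^T x - b_i:
  g_1((2, 2)) = -4
  g_2((2, 2)) = 0
Stationarity residual: grad f(x) + sum_i lambda_i a_i = (0, 0)
  -> stationarity OK
Primal feasibility (all g_i <= 0): OK
Dual feasibility (all lambda_i >= 0): OK
Complementary slackness (lambda_i * g_i(x) = 0 for all i): FAILS

Verdict: the first failing condition is complementary_slackness -> comp.

comp


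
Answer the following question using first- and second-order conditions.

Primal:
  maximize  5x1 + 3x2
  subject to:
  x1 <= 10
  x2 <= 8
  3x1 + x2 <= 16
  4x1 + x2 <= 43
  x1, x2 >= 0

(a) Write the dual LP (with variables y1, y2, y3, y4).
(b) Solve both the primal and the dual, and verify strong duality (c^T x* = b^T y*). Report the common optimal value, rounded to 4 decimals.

The standard primal-dual pair for 'max c^T x s.t. A x <= b, x >= 0' is:
  Dual:  min b^T y  s.t.  A^T y >= c,  y >= 0.

So the dual LP is:
  minimize  10y1 + 8y2 + 16y3 + 43y4
  subject to:
    y1 + 3y3 + 4y4 >= 5
    y2 + y3 + y4 >= 3
    y1, y2, y3, y4 >= 0

Solving the primal: x* = (2.6667, 8).
  primal value c^T x* = 37.3333.
Solving the dual: y* = (0, 1.3333, 1.6667, 0).
  dual value b^T y* = 37.3333.
Strong duality: c^T x* = b^T y*. Confirmed.

37.3333


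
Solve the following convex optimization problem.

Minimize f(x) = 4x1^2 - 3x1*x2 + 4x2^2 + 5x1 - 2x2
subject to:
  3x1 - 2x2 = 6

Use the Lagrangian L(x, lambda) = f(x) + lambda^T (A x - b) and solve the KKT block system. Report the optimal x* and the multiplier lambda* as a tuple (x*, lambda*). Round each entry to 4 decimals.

Form the Lagrangian:
  L(x, lambda) = (1/2) x^T Q x + c^T x + lambda^T (A x - b)
Stationarity (grad_x L = 0): Q x + c + A^T lambda = 0.
Primal feasibility: A x = b.

This gives the KKT block system:
  [ Q   A^T ] [ x     ]   [-c ]
  [ A    0  ] [ lambda ] = [ b ]

Solving the linear system:
  x*      = (1.4706, -0.7941)
  lambda* = (-6.3824)
  f(x*)   = 23.6176

x* = (1.4706, -0.7941), lambda* = (-6.3824)
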